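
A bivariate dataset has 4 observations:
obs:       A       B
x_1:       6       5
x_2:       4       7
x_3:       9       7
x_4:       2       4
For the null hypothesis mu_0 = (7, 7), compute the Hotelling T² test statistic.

Step 1 — sample mean vector:
  mean(A) = (6 + 4 + 9 + 2) / 4 = 21/4 = 5.25
  mean(B) = (5 + 7 + 7 + 4) / 4 = 23/4 = 5.75
  x̄ = (5.25, 5.75),  deviation x̄ - mu_0 = (5.25, 5.75) - (7, 7) = (-1.75, -1.25).

Step 2 — sample covariance matrix, S[i,j] = (1/(n-1)) · Σ_k (x_{k,i} - mean_i) · (x_{k,j} - mean_j), divisor n-1 = 3:
  S[A,A] = ((0.75)·(0.75) + (-1.25)·(-1.25) + (3.75)·(3.75) + (-3.25)·(-3.25)) / 3 = 26.75/3 = 8.9167
  S[A,B] = ((0.75)·(-0.75) + (-1.25)·(1.25) + (3.75)·(1.25) + (-3.25)·(-1.75)) / 3 = 8.25/3 = 2.75
  S[B,B] = ((-0.75)·(-0.75) + (1.25)·(1.25) + (1.25)·(1.25) + (-1.75)·(-1.75)) / 3 = 6.75/3 = 2.25
  S = [[8.9167, 2.75],
 [2.75, 2.25]].

Step 3 — invert S. det(S) = 8.9167·2.25 - (2.75)² = 12.5.
  S^{-1} = (1/det) · [[d, -b], [-b, a]] = [[0.18, -0.22],
 [-0.22, 0.7133]].

Step 4 — quadratic form (x̄ - mu_0)^T · S^{-1} · (x̄ - mu_0):
  S^{-1} · (x̄ - mu_0) = (-0.04, -0.5067),
  (x̄ - mu_0)^T · [...] = (-1.75)·(-0.04) + (-1.25)·(-0.5067) = 0.7033.

Step 5 — scale by n: T² = 4 · 0.7033 = 2.8133.

T² ≈ 2.8133


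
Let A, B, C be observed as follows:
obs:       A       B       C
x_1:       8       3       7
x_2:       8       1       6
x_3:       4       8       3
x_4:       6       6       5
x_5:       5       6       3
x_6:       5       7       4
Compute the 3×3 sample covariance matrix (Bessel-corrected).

Step 1 — column means:
  mean(A) = (8 + 8 + 4 + 6 + 5 + 5) / 6 = 36/6 = 6
  mean(B) = (3 + 1 + 8 + 6 + 6 + 7) / 6 = 31/6 = 5.1667
  mean(C) = (7 + 6 + 3 + 5 + 3 + 4) / 6 = 28/6 = 4.6667

Step 2 — sample covariance S[i,j] = (1/(n-1)) · Σ_k (x_{k,i} - mean_i) · (x_{k,j} - mean_j), with n-1 = 5.
  S[A,A] = ((2)·(2) + (2)·(2) + (-2)·(-2) + (0)·(0) + (-1)·(-1) + (-1)·(-1)) / 5 = 14/5 = 2.8
  S[A,B] = ((2)·(-2.1667) + (2)·(-4.1667) + (-2)·(2.8333) + (0)·(0.8333) + (-1)·(0.8333) + (-1)·(1.8333)) / 5 = -21/5 = -4.2
  S[A,C] = ((2)·(2.3333) + (2)·(1.3333) + (-2)·(-1.6667) + (0)·(0.3333) + (-1)·(-1.6667) + (-1)·(-0.6667)) / 5 = 13/5 = 2.6
  S[B,B] = ((-2.1667)·(-2.1667) + (-4.1667)·(-4.1667) + (2.8333)·(2.8333) + (0.8333)·(0.8333) + (0.8333)·(0.8333) + (1.8333)·(1.8333)) / 5 = 34.8333/5 = 6.9667
  S[B,C] = ((-2.1667)·(2.3333) + (-4.1667)·(1.3333) + (2.8333)·(-1.6667) + (0.8333)·(0.3333) + (0.8333)·(-1.6667) + (1.8333)·(-0.6667)) / 5 = -17.6667/5 = -3.5333
  S[C,C] = ((2.3333)·(2.3333) + (1.3333)·(1.3333) + (-1.6667)·(-1.6667) + (0.3333)·(0.3333) + (-1.6667)·(-1.6667) + (-0.6667)·(-0.6667)) / 5 = 13.3333/5 = 2.6667

S is symmetric (S[j,i] = S[i,j]). Assembling:

S = [[2.8, -4.2, 2.6],
 [-4.2, 6.9667, -3.5333],
 [2.6, -3.5333, 2.6667]]


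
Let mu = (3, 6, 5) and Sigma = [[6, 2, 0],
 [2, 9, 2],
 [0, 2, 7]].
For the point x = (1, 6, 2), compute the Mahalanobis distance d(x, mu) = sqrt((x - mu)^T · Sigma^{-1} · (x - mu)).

Step 1 — centre the observation: (x - mu) = (-2, 0, -3).

Step 2 — invert Sigma (cofactor / det for 3×3, or solve directly):
  Sigma^{-1} = [[0.181, -0.0429, 0.0123],
 [-0.0429, 0.1288, -0.0368],
 [0.0123, -0.0368, 0.1534]].

Step 3 — form the quadratic (x - mu)^T · Sigma^{-1} · (x - mu):
  Sigma^{-1} · (x - mu) = (-0.3988, 0.1963, -0.4847).
  (x - mu)^T · [Sigma^{-1} · (x - mu)] = (-2)·(-0.3988) + (0)·(0.1963) + (-3)·(-0.4847) = 2.2515.

Step 4 — take square root: d = √(2.2515) ≈ 1.5005.

d(x, mu) = √(2.2515) ≈ 1.5005


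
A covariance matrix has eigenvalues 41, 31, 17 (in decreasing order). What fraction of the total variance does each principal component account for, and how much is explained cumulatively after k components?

Step 1 — total variance = trace(Sigma) = Σ λ_i = 41 + 31 + 17 = 89.

Step 2 — fraction explained by component i = λ_i / Σ λ:
  PC1: 41/89 = 0.4607
  PC2: 31/89 = 0.3483
  PC3: 17/89 = 0.191

Step 3 — cumulative fraction after k components = (λ_1 + ... + λ_k) / Σ λ:
  k = 1: 41/89 = 0.4607
  k = 2: (41 + 31)/89 = 72/89 = 0.809
  k = 3: (41 + 31 + 17)/89 = 89/89 = 1

Summary (fraction, with percent):

explained: PC1 0.4607 (46.07%), PC2 0.3483 (34.83%), PC3 0.191 (19.1%);  cumulative: 0.4607, 0.809, 1


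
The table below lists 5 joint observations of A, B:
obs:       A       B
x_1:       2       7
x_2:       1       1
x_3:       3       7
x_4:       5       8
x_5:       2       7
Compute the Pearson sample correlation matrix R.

Step 1 — column means:
  mean(A) = (2 + 1 + 3 + 5 + 2) / 5 = 13/5 = 2.6
  mean(B) = (7 + 1 + 7 + 8 + 7) / 5 = 30/5 = 6

Step 2 — sample variances and covariances s[i,j] = (1/(n-1)) · Σ_k (x_{k,i} - mean_i) · (x_{k,j} - mean_j), with n-1 = 4:
  s[A,A] = ((-0.6)·(-0.6) + (-1.6)·(-1.6) + (0.4)·(0.4) + (2.4)·(2.4) + (-0.6)·(-0.6)) / 4 = 9.2/4 = 2.3
  s[A,B] = ((-0.6)·(1) + (-1.6)·(-5) + (0.4)·(1) + (2.4)·(2) + (-0.6)·(1)) / 4 = 12/4 = 3
  s[B,B] = ((1)·(1) + (-5)·(-5) + (1)·(1) + (2)·(2) + (1)·(1)) / 4 = 32/4 = 8
  Sample standard deviations s_i = √(s[i,i]):
  s(A) = √(2.3) = 1.5166
  s(B) = √(8) = 2.8284

Step 3 — r_{ij} = s_{ij} / (s_i · s_j):
  r[A,A] = 1 (diagonal).
  r[A,B] = 3 / (1.5166 · 2.8284) = 3 / 4.2895 = 0.6994
  r[B,B] = 1 (diagonal).

R is symmetric with unit diagonal. Assembling:

R = [[1, 0.6994],
 [0.6994, 1]]


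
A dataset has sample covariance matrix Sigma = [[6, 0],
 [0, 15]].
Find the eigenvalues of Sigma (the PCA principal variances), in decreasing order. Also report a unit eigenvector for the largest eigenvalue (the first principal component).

Step 1 — characteristic polynomial of 2×2 Sigma:
  det(Sigma - λI) = λ² - trace · λ + det = 0.
  trace = 6 + 15 = 21, det = 6·15 - (0)² = 90.
Step 2 — discriminant:
  Δ = trace² - 4·det = 441 - 360 = 81.
Step 3 — eigenvalues:
  λ = (trace ± √Δ)/2 = (21 ± 9)/2,
  λ_1 = 15,  λ_2 = 6.

Step 4 — unit eigenvector for λ_1: Sigma is diagonal, so its eigenvectors are the coordinate axes. λ_1 = 15 is the diagonal entry on the second coordinate axis, hence
  v_1 = (0, 1) (||v_1|| = 1).

λ_1 = 15,  λ_2 = 6;  v_1 ≈ (0, 1)


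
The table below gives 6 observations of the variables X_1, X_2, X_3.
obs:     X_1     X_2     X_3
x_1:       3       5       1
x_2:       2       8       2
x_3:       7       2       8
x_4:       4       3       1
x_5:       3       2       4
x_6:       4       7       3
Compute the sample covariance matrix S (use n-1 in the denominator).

Step 1 — column means:
  mean(X_1) = (3 + 2 + 7 + 4 + 3 + 4) / 6 = 23/6 = 3.8333
  mean(X_2) = (5 + 8 + 2 + 3 + 2 + 7) / 6 = 27/6 = 4.5
  mean(X_3) = (1 + 2 + 8 + 1 + 4 + 3) / 6 = 19/6 = 3.1667

Step 2 — sample covariance S[i,j] = (1/(n-1)) · Σ_k (x_{k,i} - mean_i) · (x_{k,j} - mean_j), with n-1 = 5.
  S[X_1,X_1] = ((-0.8333)·(-0.8333) + (-1.8333)·(-1.8333) + (3.1667)·(3.1667) + (0.1667)·(0.1667) + (-0.8333)·(-0.8333) + (0.1667)·(0.1667)) / 5 = 14.8333/5 = 2.9667
  S[X_1,X_2] = ((-0.8333)·(0.5) + (-1.8333)·(3.5) + (3.1667)·(-2.5) + (0.1667)·(-1.5) + (-0.8333)·(-2.5) + (0.1667)·(2.5)) / 5 = -12.5/5 = -2.5
  S[X_1,X_3] = ((-0.8333)·(-2.1667) + (-1.8333)·(-1.1667) + (3.1667)·(4.8333) + (0.1667)·(-2.1667) + (-0.8333)·(0.8333) + (0.1667)·(-0.1667)) / 5 = 18.1667/5 = 3.6333
  S[X_2,X_2] = ((0.5)·(0.5) + (3.5)·(3.5) + (-2.5)·(-2.5) + (-1.5)·(-1.5) + (-2.5)·(-2.5) + (2.5)·(2.5)) / 5 = 33.5/5 = 6.7
  S[X_2,X_3] = ((0.5)·(-2.1667) + (3.5)·(-1.1667) + (-2.5)·(4.8333) + (-1.5)·(-2.1667) + (-2.5)·(0.8333) + (2.5)·(-0.1667)) / 5 = -16.5/5 = -3.3
  S[X_3,X_3] = ((-2.1667)·(-2.1667) + (-1.1667)·(-1.1667) + (4.8333)·(4.8333) + (-2.1667)·(-2.1667) + (0.8333)·(0.8333) + (-0.1667)·(-0.1667)) / 5 = 34.8333/5 = 6.9667

S is symmetric (S[j,i] = S[i,j]). Assembling:

S = [[2.9667, -2.5, 3.6333],
 [-2.5, 6.7, -3.3],
 [3.6333, -3.3, 6.9667]]


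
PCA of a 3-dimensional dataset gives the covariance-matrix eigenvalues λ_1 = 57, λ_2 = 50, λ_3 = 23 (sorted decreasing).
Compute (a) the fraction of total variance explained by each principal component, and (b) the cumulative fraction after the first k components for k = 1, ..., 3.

Step 1 — total variance = trace(Sigma) = Σ λ_i = 57 + 50 + 23 = 130.

Step 2 — fraction explained by component i = λ_i / Σ λ:
  PC1: 57/130 = 0.4385
  PC2: 50/130 = 0.3846
  PC3: 23/130 = 0.1769

Step 3 — cumulative fraction after k components = (λ_1 + ... + λ_k) / Σ λ:
  k = 1: 57/130 = 0.4385
  k = 2: (57 + 50)/130 = 107/130 = 0.8231
  k = 3: (57 + 50 + 23)/130 = 130/130 = 1

Summary (fraction, with percent):

explained: PC1 0.4385 (43.85%), PC2 0.3846 (38.46%), PC3 0.1769 (17.69%);  cumulative: 0.4385, 0.8231, 1


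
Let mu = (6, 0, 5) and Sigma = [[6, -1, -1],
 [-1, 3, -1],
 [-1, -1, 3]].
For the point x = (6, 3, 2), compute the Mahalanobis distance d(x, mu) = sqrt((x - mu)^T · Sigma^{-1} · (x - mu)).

Step 1 — centre the observation: (x - mu) = (0, 3, -3).

Step 2 — invert Sigma (cofactor / det for 3×3, or solve directly):
  Sigma^{-1} = [[0.2, 0.1, 0.1],
 [0.1, 0.425, 0.175],
 [0.1, 0.175, 0.425]].

Step 3 — form the quadratic (x - mu)^T · Sigma^{-1} · (x - mu):
  Sigma^{-1} · (x - mu) = (0, 0.75, -0.75).
  (x - mu)^T · [Sigma^{-1} · (x - mu)] = (0)·(0) + (3)·(0.75) + (-3)·(-0.75) = 4.5.

Step 4 — take square root: d = √(4.5) ≈ 2.1213.

d(x, mu) = √(4.5) ≈ 2.1213


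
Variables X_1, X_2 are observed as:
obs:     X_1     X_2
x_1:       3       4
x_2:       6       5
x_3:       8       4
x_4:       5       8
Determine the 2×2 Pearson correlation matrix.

Step 1 — column means:
  mean(X_1) = (3 + 6 + 8 + 5) / 4 = 22/4 = 5.5
  mean(X_2) = (4 + 5 + 4 + 8) / 4 = 21/4 = 5.25

Step 2 — sample variances and covariances s[i,j] = (1/(n-1)) · Σ_k (x_{k,i} - mean_i) · (x_{k,j} - mean_j), with n-1 = 3:
  s[X_1,X_1] = ((-2.5)·(-2.5) + (0.5)·(0.5) + (2.5)·(2.5) + (-0.5)·(-0.5)) / 3 = 13/3 = 4.3333
  s[X_1,X_2] = ((-2.5)·(-1.25) + (0.5)·(-0.25) + (2.5)·(-1.25) + (-0.5)·(2.75)) / 3 = -1.5/3 = -0.5
  s[X_2,X_2] = ((-1.25)·(-1.25) + (-0.25)·(-0.25) + (-1.25)·(-1.25) + (2.75)·(2.75)) / 3 = 10.75/3 = 3.5833
  Sample standard deviations s_i = √(s[i,i]):
  s(X_1) = √(4.3333) = 2.0817
  s(X_2) = √(3.5833) = 1.893

Step 3 — r_{ij} = s_{ij} / (s_i · s_j):
  r[X_1,X_1] = 1 (diagonal).
  r[X_1,X_2] = -0.5 / (2.0817 · 1.893) = -0.5 / 3.9405 = -0.1269
  r[X_2,X_2] = 1 (diagonal).

R is symmetric with unit diagonal. Assembling:

R = [[1, -0.1269],
 [-0.1269, 1]]


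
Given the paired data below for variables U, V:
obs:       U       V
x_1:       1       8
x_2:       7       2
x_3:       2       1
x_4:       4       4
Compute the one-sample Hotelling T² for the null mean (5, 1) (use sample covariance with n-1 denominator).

Step 1 — sample mean vector:
  mean(U) = (1 + 7 + 2 + 4) / 4 = 14/4 = 3.5
  mean(V) = (8 + 2 + 1 + 4) / 4 = 15/4 = 3.75
  x̄ = (3.5, 3.75),  deviation x̄ - mu_0 = (3.5, 3.75) - (5, 1) = (-1.5, 2.75).

Step 2 — sample covariance matrix, S[i,j] = (1/(n-1)) · Σ_k (x_{k,i} - mean_i) · (x_{k,j} - mean_j), divisor n-1 = 3:
  S[U,U] = ((-2.5)·(-2.5) + (3.5)·(3.5) + (-1.5)·(-1.5) + (0.5)·(0.5)) / 3 = 21/3 = 7
  S[U,V] = ((-2.5)·(4.25) + (3.5)·(-1.75) + (-1.5)·(-2.75) + (0.5)·(0.25)) / 3 = -12.5/3 = -4.1667
  S[V,V] = ((4.25)·(4.25) + (-1.75)·(-1.75) + (-2.75)·(-2.75) + (0.25)·(0.25)) / 3 = 28.75/3 = 9.5833
  S = [[7, -4.1667],
 [-4.1667, 9.5833]].

Step 3 — invert S. det(S) = 7·9.5833 - (-4.1667)² = 49.7222.
  S^{-1} = (1/det) · [[d, -b], [-b, a]] = [[0.1927, 0.0838],
 [0.0838, 0.1408]].

Step 4 — quadratic form (x̄ - mu_0)^T · S^{-1} · (x̄ - mu_0):
  S^{-1} · (x̄ - mu_0) = (-0.0587, 0.2615),
  (x̄ - mu_0)^T · [...] = (-1.5)·(-0.0587) + (2.75)·(0.2615) = 0.807.

Step 5 — scale by n: T² = 4 · 0.807 = 3.2279.

T² ≈ 3.2279


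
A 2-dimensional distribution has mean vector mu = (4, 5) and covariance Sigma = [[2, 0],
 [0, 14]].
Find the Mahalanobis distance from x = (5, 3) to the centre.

Step 1 — centre the observation: (x - mu) = (1, -2).

Step 2 — invert Sigma. det(Sigma) = 2·14 - (0)² = 28.
  Sigma^{-1} = (1/det) · [[d, -b], [-b, a]] = [[0.5, 0],
 [0, 0.0714]].

Step 3 — form the quadratic (x - mu)^T · Sigma^{-1} · (x - mu):
  Sigma^{-1} · (x - mu) = (0.5, -0.1429).
  (x - mu)^T · [Sigma^{-1} · (x - mu)] = (1)·(0.5) + (-2)·(-0.1429) = 0.7857.

Step 4 — take square root: d = √(0.7857) ≈ 0.8864.

d(x, mu) = √(0.7857) ≈ 0.8864


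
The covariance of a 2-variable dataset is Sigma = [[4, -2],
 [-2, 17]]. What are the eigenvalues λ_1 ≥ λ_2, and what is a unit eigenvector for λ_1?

Step 1 — characteristic polynomial of 2×2 Sigma:
  det(Sigma - λI) = λ² - trace · λ + det = 0.
  trace = 4 + 17 = 21, det = 4·17 - (-2)² = 64.
Step 2 — discriminant:
  Δ = trace² - 4·det = 441 - 256 = 185.
Step 3 — eigenvalues:
  λ = (trace ± √Δ)/2 = (21 ± 13.6015)/2,
  λ_1 = 17.3007,  λ_2 = 3.6993.

Step 4 — unit eigenvector for λ_1: solve (Sigma - λ_1 I)v = 0. First row:
  (4 - 17.3007)·v_x + (-2)·v_y = 0, i.e. (-13.3007)·v_x + (-2)·v_y = 0,
  so v ∝ (b, λ_1 - a) = (-2, 13.3007); multiply by -1 so the first entry is positive: u = (2, -13.3007).
  ||u|| = √((2)² + (-13.3007)²) = √(180.9096) ≈ 13.4503,
  v_1 = u/||u|| ≈ (0.1487, -0.9889) (||v_1|| = 1).

λ_1 = 17.3007,  λ_2 = 3.6993;  v_1 ≈ (0.1487, -0.9889)


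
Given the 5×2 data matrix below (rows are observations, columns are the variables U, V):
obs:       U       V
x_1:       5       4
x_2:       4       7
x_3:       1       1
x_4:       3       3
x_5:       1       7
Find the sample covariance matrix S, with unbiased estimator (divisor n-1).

Step 1 — column means:
  mean(U) = (5 + 4 + 1 + 3 + 1) / 5 = 14/5 = 2.8
  mean(V) = (4 + 7 + 1 + 3 + 7) / 5 = 22/5 = 4.4

Step 2 — sample covariance S[i,j] = (1/(n-1)) · Σ_k (x_{k,i} - mean_i) · (x_{k,j} - mean_j), with n-1 = 4.
  S[U,U] = ((2.2)·(2.2) + (1.2)·(1.2) + (-1.8)·(-1.8) + (0.2)·(0.2) + (-1.8)·(-1.8)) / 4 = 12.8/4 = 3.2
  S[U,V] = ((2.2)·(-0.4) + (1.2)·(2.6) + (-1.8)·(-3.4) + (0.2)·(-1.4) + (-1.8)·(2.6)) / 4 = 3.4/4 = 0.85
  S[V,V] = ((-0.4)·(-0.4) + (2.6)·(2.6) + (-3.4)·(-3.4) + (-1.4)·(-1.4) + (2.6)·(2.6)) / 4 = 27.2/4 = 6.8

S is symmetric (S[j,i] = S[i,j]). Assembling:

S = [[3.2, 0.85],
 [0.85, 6.8]]


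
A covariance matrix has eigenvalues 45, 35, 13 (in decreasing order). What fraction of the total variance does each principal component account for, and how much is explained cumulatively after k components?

Step 1 — total variance = trace(Sigma) = Σ λ_i = 45 + 35 + 13 = 93.

Step 2 — fraction explained by component i = λ_i / Σ λ:
  PC1: 45/93 = 0.4839
  PC2: 35/93 = 0.3763
  PC3: 13/93 = 0.1398

Step 3 — cumulative fraction after k components = (λ_1 + ... + λ_k) / Σ λ:
  k = 1: 45/93 = 0.4839
  k = 2: (45 + 35)/93 = 80/93 = 0.8602
  k = 3: (45 + 35 + 13)/93 = 93/93 = 1

Summary (fraction, with percent):

explained: PC1 0.4839 (48.39%), PC2 0.3763 (37.63%), PC3 0.1398 (13.98%);  cumulative: 0.4839, 0.8602, 1


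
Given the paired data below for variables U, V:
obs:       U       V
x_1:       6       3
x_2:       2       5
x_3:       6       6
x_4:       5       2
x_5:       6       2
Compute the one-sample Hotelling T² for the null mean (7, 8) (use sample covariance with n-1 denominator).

Step 1 — sample mean vector:
  mean(U) = (6 + 2 + 6 + 5 + 6) / 5 = 25/5 = 5
  mean(V) = (3 + 5 + 6 + 2 + 2) / 5 = 18/5 = 3.6
  x̄ = (5, 3.6),  deviation x̄ - mu_0 = (5, 3.6) - (7, 8) = (-2, -4.4).

Step 2 — sample covariance matrix, S[i,j] = (1/(n-1)) · Σ_k (x_{k,i} - mean_i) · (x_{k,j} - mean_j), divisor n-1 = 4:
  S[U,U] = ((1)·(1) + (-3)·(-3) + (1)·(1) + (0)·(0) + (1)·(1)) / 4 = 12/4 = 3
  S[U,V] = ((1)·(-0.6) + (-3)·(1.4) + (1)·(2.4) + (0)·(-1.6) + (1)·(-1.6)) / 4 = -4/4 = -1
  S[V,V] = ((-0.6)·(-0.6) + (1.4)·(1.4) + (2.4)·(2.4) + (-1.6)·(-1.6) + (-1.6)·(-1.6)) / 4 = 13.2/4 = 3.3
  S = [[3, -1],
 [-1, 3.3]].

Step 3 — invert S. det(S) = 3·3.3 - (-1)² = 8.9.
  S^{-1} = (1/det) · [[d, -b], [-b, a]] = [[0.3708, 0.1124],
 [0.1124, 0.3371]].

Step 4 — quadratic form (x̄ - mu_0)^T · S^{-1} · (x̄ - mu_0):
  S^{-1} · (x̄ - mu_0) = (-1.236, -1.7079),
  (x̄ - mu_0)^T · [...] = (-2)·(-1.236) + (-4.4)·(-1.7079) = 9.9865.

Step 5 — scale by n: T² = 5 · 9.9865 = 49.9326.

T² ≈ 49.9326


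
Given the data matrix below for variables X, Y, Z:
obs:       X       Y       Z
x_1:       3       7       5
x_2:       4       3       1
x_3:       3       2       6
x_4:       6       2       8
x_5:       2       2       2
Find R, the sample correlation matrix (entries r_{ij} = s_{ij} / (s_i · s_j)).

Step 1 — column means:
  mean(X) = (3 + 4 + 3 + 6 + 2) / 5 = 18/5 = 3.6
  mean(Y) = (7 + 3 + 2 + 2 + 2) / 5 = 16/5 = 3.2
  mean(Z) = (5 + 1 + 6 + 8 + 2) / 5 = 22/5 = 4.4

Step 2 — sample variances and covariances s[i,j] = (1/(n-1)) · Σ_k (x_{k,i} - mean_i) · (x_{k,j} - mean_j), with n-1 = 4:
  s[X,X] = ((-0.6)·(-0.6) + (0.4)·(0.4) + (-0.6)·(-0.6) + (2.4)·(2.4) + (-1.6)·(-1.6)) / 4 = 9.2/4 = 2.3
  s[X,Y] = ((-0.6)·(3.8) + (0.4)·(-0.2) + (-0.6)·(-1.2) + (2.4)·(-1.2) + (-1.6)·(-1.2)) / 4 = -2.6/4 = -0.65
  s[X,Z] = ((-0.6)·(0.6) + (0.4)·(-3.4) + (-0.6)·(1.6) + (2.4)·(3.6) + (-1.6)·(-2.4)) / 4 = 9.8/4 = 2.45
  s[Y,Y] = ((3.8)·(3.8) + (-0.2)·(-0.2) + (-1.2)·(-1.2) + (-1.2)·(-1.2) + (-1.2)·(-1.2)) / 4 = 18.8/4 = 4.7
  s[Y,Z] = ((3.8)·(0.6) + (-0.2)·(-3.4) + (-1.2)·(1.6) + (-1.2)·(3.6) + (-1.2)·(-2.4)) / 4 = -0.4/4 = -0.1
  s[Z,Z] = ((0.6)·(0.6) + (-3.4)·(-3.4) + (1.6)·(1.6) + (3.6)·(3.6) + (-2.4)·(-2.4)) / 4 = 33.2/4 = 8.3
  Sample standard deviations s_i = √(s[i,i]):
  s(X) = √(2.3) = 1.5166
  s(Y) = √(4.7) = 2.1679
  s(Z) = √(8.3) = 2.881

Step 3 — r_{ij} = s_{ij} / (s_i · s_j):
  r[X,X] = 1 (diagonal).
  r[X,Y] = -0.65 / (1.5166 · 2.1679) = -0.65 / 3.2879 = -0.1977
  r[X,Z] = 2.45 / (1.5166 · 2.881) = 2.45 / 4.3692 = 0.5607
  r[Y,Y] = 1 (diagonal).
  r[Y,Z] = -0.1 / (2.1679 · 2.881) = -0.1 / 6.2458 = -0.016
  r[Z,Z] = 1 (diagonal).

R is symmetric with unit diagonal. Assembling:

R = [[1, -0.1977, 0.5607],
 [-0.1977, 1, -0.016],
 [0.5607, -0.016, 1]]


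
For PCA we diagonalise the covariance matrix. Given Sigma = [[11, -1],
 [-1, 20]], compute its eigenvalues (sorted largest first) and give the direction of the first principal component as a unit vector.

Step 1 — characteristic polynomial of 2×2 Sigma:
  det(Sigma - λI) = λ² - trace · λ + det = 0.
  trace = 11 + 20 = 31, det = 11·20 - (-1)² = 219.
Step 2 — discriminant:
  Δ = trace² - 4·det = 961 - 876 = 85.
Step 3 — eigenvalues:
  λ = (trace ± √Δ)/2 = (31 ± 9.2195)/2,
  λ_1 = 20.1098,  λ_2 = 10.8902.

Step 4 — unit eigenvector for λ_1: solve (Sigma - λ_1 I)v = 0. First row:
  (11 - 20.1098)·v_x + (-1)·v_y = 0, i.e. (-9.1098)·v_x + (-1)·v_y = 0,
  so v ∝ (b, λ_1 - a) = (-1, 9.1098); multiply by -1 so the first entry is positive: u = (1, -9.1098).
  ||u|| = √((1)² + (-9.1098)²) = √(83.988) ≈ 9.1645,
  v_1 = u/||u|| ≈ (0.1091, -0.994) (||v_1|| = 1).

λ_1 = 20.1098,  λ_2 = 10.8902;  v_1 ≈ (0.1091, -0.994)


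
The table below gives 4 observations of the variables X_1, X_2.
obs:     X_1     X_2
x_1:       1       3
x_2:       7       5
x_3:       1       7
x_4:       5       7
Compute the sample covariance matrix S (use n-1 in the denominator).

Step 1 — column means:
  mean(X_1) = (1 + 7 + 1 + 5) / 4 = 14/4 = 3.5
  mean(X_2) = (3 + 5 + 7 + 7) / 4 = 22/4 = 5.5

Step 2 — sample covariance S[i,j] = (1/(n-1)) · Σ_k (x_{k,i} - mean_i) · (x_{k,j} - mean_j), with n-1 = 3.
  S[X_1,X_1] = ((-2.5)·(-2.5) + (3.5)·(3.5) + (-2.5)·(-2.5) + (1.5)·(1.5)) / 3 = 27/3 = 9
  S[X_1,X_2] = ((-2.5)·(-2.5) + (3.5)·(-0.5) + (-2.5)·(1.5) + (1.5)·(1.5)) / 3 = 3/3 = 1
  S[X_2,X_2] = ((-2.5)·(-2.5) + (-0.5)·(-0.5) + (1.5)·(1.5) + (1.5)·(1.5)) / 3 = 11/3 = 3.6667

S is symmetric (S[j,i] = S[i,j]). Assembling:

S = [[9, 1],
 [1, 3.6667]]


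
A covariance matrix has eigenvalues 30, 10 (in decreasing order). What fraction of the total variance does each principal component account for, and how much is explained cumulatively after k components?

Step 1 — total variance = trace(Sigma) = Σ λ_i = 30 + 10 = 40.

Step 2 — fraction explained by component i = λ_i / Σ λ:
  PC1: 30/40 = 0.75
  PC2: 10/40 = 0.25

Step 3 — cumulative fraction after k components = (λ_1 + ... + λ_k) / Σ λ:
  k = 1: 30/40 = 0.75
  k = 2: (30 + 10)/40 = 40/40 = 1

Summary (fraction, with percent):

explained: PC1 0.75 (75%), PC2 0.25 (25%);  cumulative: 0.75, 1


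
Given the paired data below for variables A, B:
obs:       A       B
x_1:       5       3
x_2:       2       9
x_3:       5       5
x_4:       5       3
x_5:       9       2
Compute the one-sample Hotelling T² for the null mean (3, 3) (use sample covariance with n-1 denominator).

Step 1 — sample mean vector:
  mean(A) = (5 + 2 + 5 + 5 + 9) / 5 = 26/5 = 5.2
  mean(B) = (3 + 9 + 5 + 3 + 2) / 5 = 22/5 = 4.4
  x̄ = (5.2, 4.4),  deviation x̄ - mu_0 = (5.2, 4.4) - (3, 3) = (2.2, 1.4).

Step 2 — sample covariance matrix, S[i,j] = (1/(n-1)) · Σ_k (x_{k,i} - mean_i) · (x_{k,j} - mean_j), divisor n-1 = 4:
  S[A,A] = ((-0.2)·(-0.2) + (-3.2)·(-3.2) + (-0.2)·(-0.2) + (-0.2)·(-0.2) + (3.8)·(3.8)) / 4 = 24.8/4 = 6.2
  S[A,B] = ((-0.2)·(-1.4) + (-3.2)·(4.6) + (-0.2)·(0.6) + (-0.2)·(-1.4) + (3.8)·(-2.4)) / 4 = -23.4/4 = -5.85
  S[B,B] = ((-1.4)·(-1.4) + (4.6)·(4.6) + (0.6)·(0.6) + (-1.4)·(-1.4) + (-2.4)·(-2.4)) / 4 = 31.2/4 = 7.8
  S = [[6.2, -5.85],
 [-5.85, 7.8]].

Step 3 — invert S. det(S) = 6.2·7.8 - (-5.85)² = 14.1375.
  S^{-1} = (1/det) · [[d, -b], [-b, a]] = [[0.5517, 0.4138],
 [0.4138, 0.4385]].

Step 4 — quadratic form (x̄ - mu_0)^T · S^{-1} · (x̄ - mu_0):
  S^{-1} · (x̄ - mu_0) = (1.7931, 1.5243),
  (x̄ - mu_0)^T · [...] = (2.2)·(1.7931) + (1.4)·(1.5243) = 6.0789.

Step 5 — scale by n: T² = 5 · 6.0789 = 30.3943.

T² ≈ 30.3943


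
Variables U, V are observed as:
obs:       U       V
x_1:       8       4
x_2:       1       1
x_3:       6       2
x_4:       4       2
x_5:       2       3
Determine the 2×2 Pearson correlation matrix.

Step 1 — column means:
  mean(U) = (8 + 1 + 6 + 4 + 2) / 5 = 21/5 = 4.2
  mean(V) = (4 + 1 + 2 + 2 + 3) / 5 = 12/5 = 2.4

Step 2 — sample variances and covariances s[i,j] = (1/(n-1)) · Σ_k (x_{k,i} - mean_i) · (x_{k,j} - mean_j), with n-1 = 4:
  s[U,U] = ((3.8)·(3.8) + (-3.2)·(-3.2) + (1.8)·(1.8) + (-0.2)·(-0.2) + (-2.2)·(-2.2)) / 4 = 32.8/4 = 8.2
  s[U,V] = ((3.8)·(1.6) + (-3.2)·(-1.4) + (1.8)·(-0.4) + (-0.2)·(-0.4) + (-2.2)·(0.6)) / 4 = 8.6/4 = 2.15
  s[V,V] = ((1.6)·(1.6) + (-1.4)·(-1.4) + (-0.4)·(-0.4) + (-0.4)·(-0.4) + (0.6)·(0.6)) / 4 = 5.2/4 = 1.3
  Sample standard deviations s_i = √(s[i,i]):
  s(U) = √(8.2) = 2.8636
  s(V) = √(1.3) = 1.1402

Step 3 — r_{ij} = s_{ij} / (s_i · s_j):
  r[U,U] = 1 (diagonal).
  r[U,V] = 2.15 / (2.8636 · 1.1402) = 2.15 / 3.265 = 0.6585
  r[V,V] = 1 (diagonal).

R is symmetric with unit diagonal. Assembling:

R = [[1, 0.6585],
 [0.6585, 1]]


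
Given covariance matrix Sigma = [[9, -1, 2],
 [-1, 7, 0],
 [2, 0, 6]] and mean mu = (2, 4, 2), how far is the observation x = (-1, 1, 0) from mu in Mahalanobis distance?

Step 1 — centre the observation: (x - mu) = (-3, -3, -2).

Step 2 — invert Sigma (cofactor / det for 3×3, or solve directly):
  Sigma^{-1} = [[0.1221, 0.0174, -0.0407],
 [0.0174, 0.1453, -0.0058],
 [-0.0407, -0.0058, 0.1802]].

Step 3 — form the quadratic (x - mu)^T · Sigma^{-1} · (x - mu):
  Sigma^{-1} · (x - mu) = (-0.3372, -0.4767, -0.2209).
  (x - mu)^T · [Sigma^{-1} · (x - mu)] = (-3)·(-0.3372) + (-3)·(-0.4767) + (-2)·(-0.2209) = 2.8837.

Step 4 — take square root: d = √(2.8837) ≈ 1.6982.

d(x, mu) = √(2.8837) ≈ 1.6982


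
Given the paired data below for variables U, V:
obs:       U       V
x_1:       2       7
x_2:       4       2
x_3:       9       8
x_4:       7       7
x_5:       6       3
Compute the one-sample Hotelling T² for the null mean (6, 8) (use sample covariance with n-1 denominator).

Step 1 — sample mean vector:
  mean(U) = (2 + 4 + 9 + 7 + 6) / 5 = 28/5 = 5.6
  mean(V) = (7 + 2 + 8 + 7 + 3) / 5 = 27/5 = 5.4
  x̄ = (5.6, 5.4),  deviation x̄ - mu_0 = (5.6, 5.4) - (6, 8) = (-0.4, -2.6).

Step 2 — sample covariance matrix, S[i,j] = (1/(n-1)) · Σ_k (x_{k,i} - mean_i) · (x_{k,j} - mean_j), divisor n-1 = 4:
  S[U,U] = ((-3.6)·(-3.6) + (-1.6)·(-1.6) + (3.4)·(3.4) + (1.4)·(1.4) + (0.4)·(0.4)) / 4 = 29.2/4 = 7.3
  S[U,V] = ((-3.6)·(1.6) + (-1.6)·(-3.4) + (3.4)·(2.6) + (1.4)·(1.6) + (0.4)·(-2.4)) / 4 = 9.8/4 = 2.45
  S[V,V] = ((1.6)·(1.6) + (-3.4)·(-3.4) + (2.6)·(2.6) + (1.6)·(1.6) + (-2.4)·(-2.4)) / 4 = 29.2/4 = 7.3
  S = [[7.3, 2.45],
 [2.45, 7.3]].

Step 3 — invert S. det(S) = 7.3·7.3 - (2.45)² = 47.2875.
  S^{-1} = (1/det) · [[d, -b], [-b, a]] = [[0.1544, -0.0518],
 [-0.0518, 0.1544]].

Step 4 — quadratic form (x̄ - mu_0)^T · S^{-1} · (x̄ - mu_0):
  S^{-1} · (x̄ - mu_0) = (0.073, -0.3807),
  (x̄ - mu_0)^T · [...] = (-0.4)·(0.073) + (-2.6)·(-0.3807) = 0.9605.

Step 5 — scale by n: T² = 5 · 0.9605 = 4.8025.

T² ≈ 4.8025


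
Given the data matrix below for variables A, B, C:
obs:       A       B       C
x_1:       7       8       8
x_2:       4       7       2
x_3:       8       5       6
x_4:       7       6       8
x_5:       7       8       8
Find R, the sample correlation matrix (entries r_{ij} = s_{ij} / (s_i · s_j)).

Step 1 — column means:
  mean(A) = (7 + 4 + 8 + 7 + 7) / 5 = 33/5 = 6.6
  mean(B) = (8 + 7 + 5 + 6 + 8) / 5 = 34/5 = 6.8
  mean(C) = (8 + 2 + 6 + 8 + 8) / 5 = 32/5 = 6.4

Step 2 — sample variances and covariances s[i,j] = (1/(n-1)) · Σ_k (x_{k,i} - mean_i) · (x_{k,j} - mean_j), with n-1 = 4:
  s[A,A] = ((0.4)·(0.4) + (-2.6)·(-2.6) + (1.4)·(1.4) + (0.4)·(0.4) + (0.4)·(0.4)) / 4 = 9.2/4 = 2.3
  s[A,B] = ((0.4)·(1.2) + (-2.6)·(0.2) + (1.4)·(-1.8) + (0.4)·(-0.8) + (0.4)·(1.2)) / 4 = -2.4/4 = -0.6
  s[A,C] = ((0.4)·(1.6) + (-2.6)·(-4.4) + (1.4)·(-0.4) + (0.4)·(1.6) + (0.4)·(1.6)) / 4 = 12.8/4 = 3.2
  s[B,B] = ((1.2)·(1.2) + (0.2)·(0.2) + (-1.8)·(-1.8) + (-0.8)·(-0.8) + (1.2)·(1.2)) / 4 = 6.8/4 = 1.7
  s[B,C] = ((1.2)·(1.6) + (0.2)·(-4.4) + (-1.8)·(-0.4) + (-0.8)·(1.6) + (1.2)·(1.6)) / 4 = 2.4/4 = 0.6
  s[C,C] = ((1.6)·(1.6) + (-4.4)·(-4.4) + (-0.4)·(-0.4) + (1.6)·(1.6) + (1.6)·(1.6)) / 4 = 27.2/4 = 6.8
  Sample standard deviations s_i = √(s[i,i]):
  s(A) = √(2.3) = 1.5166
  s(B) = √(1.7) = 1.3038
  s(C) = √(6.8) = 2.6077

Step 3 — r_{ij} = s_{ij} / (s_i · s_j):
  r[A,A] = 1 (diagonal).
  r[A,B] = -0.6 / (1.5166 · 1.3038) = -0.6 / 1.9774 = -0.3034
  r[A,C] = 3.2 / (1.5166 · 2.6077) = 3.2 / 3.9547 = 0.8092
  r[B,B] = 1 (diagonal).
  r[B,C] = 0.6 / (1.3038 · 2.6077) = 0.6 / 3.4 = 0.1765
  r[C,C] = 1 (diagonal).

R is symmetric with unit diagonal. Assembling:

R = [[1, -0.3034, 0.8092],
 [-0.3034, 1, 0.1765],
 [0.8092, 0.1765, 1]]


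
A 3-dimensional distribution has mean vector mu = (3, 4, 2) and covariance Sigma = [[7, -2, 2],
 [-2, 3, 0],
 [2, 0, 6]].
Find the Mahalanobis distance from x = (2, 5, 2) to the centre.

Step 1 — centre the observation: (x - mu) = (-1, 1, 0).

Step 2 — invert Sigma (cofactor / det for 3×3, or solve directly):
  Sigma^{-1} = [[0.2, 0.1333, -0.0667],
 [0.1333, 0.4222, -0.0444],
 [-0.0667, -0.0444, 0.1889]].

Step 3 — form the quadratic (x - mu)^T · Sigma^{-1} · (x - mu):
  Sigma^{-1} · (x - mu) = (-0.0667, 0.2889, 0.0222).
  (x - mu)^T · [Sigma^{-1} · (x - mu)] = (-1)·(-0.0667) + (1)·(0.2889) + (0)·(0.0222) = 0.3556.

Step 4 — take square root: d = √(0.3556) ≈ 0.5963.

d(x, mu) = √(0.3556) ≈ 0.5963


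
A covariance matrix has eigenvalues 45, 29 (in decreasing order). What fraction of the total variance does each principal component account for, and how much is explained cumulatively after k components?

Step 1 — total variance = trace(Sigma) = Σ λ_i = 45 + 29 = 74.

Step 2 — fraction explained by component i = λ_i / Σ λ:
  PC1: 45/74 = 0.6081
  PC2: 29/74 = 0.3919

Step 3 — cumulative fraction after k components = (λ_1 + ... + λ_k) / Σ λ:
  k = 1: 45/74 = 0.6081
  k = 2: (45 + 29)/74 = 74/74 = 1

Summary (fraction, with percent):

explained: PC1 0.6081 (60.81%), PC2 0.3919 (39.19%);  cumulative: 0.6081, 1


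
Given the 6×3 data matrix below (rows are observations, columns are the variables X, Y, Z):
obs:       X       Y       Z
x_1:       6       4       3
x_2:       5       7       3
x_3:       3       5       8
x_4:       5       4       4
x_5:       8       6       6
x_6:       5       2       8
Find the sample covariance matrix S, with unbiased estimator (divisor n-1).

Step 1 — column means:
  mean(X) = (6 + 5 + 3 + 5 + 8 + 5) / 6 = 32/6 = 5.3333
  mean(Y) = (4 + 7 + 5 + 4 + 6 + 2) / 6 = 28/6 = 4.6667
  mean(Z) = (3 + 3 + 8 + 4 + 6 + 8) / 6 = 32/6 = 5.3333

Step 2 — sample covariance S[i,j] = (1/(n-1)) · Σ_k (x_{k,i} - mean_i) · (x_{k,j} - mean_j), with n-1 = 5.
  S[X,X] = ((0.6667)·(0.6667) + (-0.3333)·(-0.3333) + (-2.3333)·(-2.3333) + (-0.3333)·(-0.3333) + (2.6667)·(2.6667) + (-0.3333)·(-0.3333)) / 5 = 13.3333/5 = 2.6667
  S[X,Y] = ((0.6667)·(-0.6667) + (-0.3333)·(2.3333) + (-2.3333)·(0.3333) + (-0.3333)·(-0.6667) + (2.6667)·(1.3333) + (-0.3333)·(-2.6667)) / 5 = 2.6667/5 = 0.5333
  S[X,Z] = ((0.6667)·(-2.3333) + (-0.3333)·(-2.3333) + (-2.3333)·(2.6667) + (-0.3333)·(-1.3333) + (2.6667)·(0.6667) + (-0.3333)·(2.6667)) / 5 = -5.6667/5 = -1.1333
  S[Y,Y] = ((-0.6667)·(-0.6667) + (2.3333)·(2.3333) + (0.3333)·(0.3333) + (-0.6667)·(-0.6667) + (1.3333)·(1.3333) + (-2.6667)·(-2.6667)) / 5 = 15.3333/5 = 3.0667
  S[Y,Z] = ((-0.6667)·(-2.3333) + (2.3333)·(-2.3333) + (0.3333)·(2.6667) + (-0.6667)·(-1.3333) + (1.3333)·(0.6667) + (-2.6667)·(2.6667)) / 5 = -8.3333/5 = -1.6667
  S[Z,Z] = ((-2.3333)·(-2.3333) + (-2.3333)·(-2.3333) + (2.6667)·(2.6667) + (-1.3333)·(-1.3333) + (0.6667)·(0.6667) + (2.6667)·(2.6667)) / 5 = 27.3333/5 = 5.4667

S is symmetric (S[j,i] = S[i,j]). Assembling:

S = [[2.6667, 0.5333, -1.1333],
 [0.5333, 3.0667, -1.6667],
 [-1.1333, -1.6667, 5.4667]]


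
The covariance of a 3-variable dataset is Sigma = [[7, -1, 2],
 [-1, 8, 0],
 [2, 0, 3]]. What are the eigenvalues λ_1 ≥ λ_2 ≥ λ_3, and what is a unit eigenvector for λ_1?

Step 1 — characteristic polynomial p(λ) = det(λI - Sigma) = λ³ - tr·λ² + c_1·λ - det, where tr = trace, c_1 = sum of the principal 2×2 minors, det = det(Sigma):
  tr = 7 + 8 + 3 = 18,
  c_1 = (7·8 - (-1)²) + (7·3 - (2)²) + (8·3 - (0)²) = 55 + 17 + 24 = 96,
  det = 7·(8·3 - (0)²) - (-1)·((-1)·3 - (0)·(2)) + (2)·((-1)·(0) - 8·(2)) = 7·(24) - (-1)·(-3) + (2)·(-16) = 133.
  So p(λ) = λ³ - 18λ² + 96λ - 133.
Step 2 — look for an integer root (rational root theorem: any rational root is an integer divisor of 133). Testing λ = 7:
  p(7) = 343 - 882 + 672 - 133 = 0  ✓
  Dividing out (λ - 7): p(λ) = (λ - 7)(λ² - 11λ + 19).
Step 3 — remaining eigenvalues from the quadratic λ² - 11λ + 19 = 0:
  Δ = 11² - 4·19 = 121 - 76 = 45,  λ = (11 ± √45)/2 = (11 ± 6.7082)/2 ≈ 8.8541 or 2.1459.
  Sorted: λ_1 = 8.8541,  λ_2 = 7,  λ_3 = 2.1459  (check: sum = 18 = tr ✓).

Step 4 — unit eigenvector for λ_1 ≈ 8.8541: v spans the null space of (Sigma - λ_1 I), whose rows are
  r_1 = (-1.8541, -1, 2),  r_2 = (-1, -0.8541, 0),  r_3 = (2, 0, -5.8541).
  v is orthogonal to every row, so take v ∝ r_1 × r_2 = ((-1)·(0) - (2)·(-0.8541), (2)·(-1) - (-1.8541)·(0), (-1.8541)·(-0.8541) - (-1)·(-1)) ≈ (1.7082, -2, 0.5836).
  Let u = (1.7082, -2, 0.5836).
  ||u|| = √((1.7082)² + (-2)² + (0.5836)²) = √(7.2585) ≈ 2.6942,  v_1 = u/||u|| ≈ (0.634, -0.7423, 0.2166) (||v_1|| = 1).

λ_1 = 8.8541,  λ_2 = 7,  λ_3 = 2.1459;  v_1 ≈ (0.634, -0.7423, 0.2166)


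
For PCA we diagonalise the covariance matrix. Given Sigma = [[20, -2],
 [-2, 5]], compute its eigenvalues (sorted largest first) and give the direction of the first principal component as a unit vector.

Step 1 — characteristic polynomial of 2×2 Sigma:
  det(Sigma - λI) = λ² - trace · λ + det = 0.
  trace = 20 + 5 = 25, det = 20·5 - (-2)² = 96.
Step 2 — discriminant:
  Δ = trace² - 4·det = 625 - 384 = 241.
Step 3 — eigenvalues:
  λ = (trace ± √Δ)/2 = (25 ± 15.5242)/2,
  λ_1 = 20.2621,  λ_2 = 4.7379.

Step 4 — unit eigenvector for λ_1: solve (Sigma - λ_1 I)v = 0. First row:
  (20 - 20.2621)·v_x + (-2)·v_y = 0, i.e. (-0.2621)·v_x + (-2)·v_y = 0,
  so v ∝ (b, λ_1 - a) = (-2, 0.2621); multiply by -1 so the first entry is positive: u = (2, -0.2621).
  ||u|| = √((2)² + (-0.2621)²) = √(4.0687) ≈ 2.0171,
  v_1 = u/||u|| ≈ (0.9915, -0.1299) (||v_1|| = 1).

λ_1 = 20.2621,  λ_2 = 4.7379;  v_1 ≈ (0.9915, -0.1299)


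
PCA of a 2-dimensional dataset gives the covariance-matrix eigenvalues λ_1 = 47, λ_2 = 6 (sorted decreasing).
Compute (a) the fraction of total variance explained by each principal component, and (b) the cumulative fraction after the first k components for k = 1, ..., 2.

Step 1 — total variance = trace(Sigma) = Σ λ_i = 47 + 6 = 53.

Step 2 — fraction explained by component i = λ_i / Σ λ:
  PC1: 47/53 = 0.8868
  PC2: 6/53 = 0.1132

Step 3 — cumulative fraction after k components = (λ_1 + ... + λ_k) / Σ λ:
  k = 1: 47/53 = 0.8868
  k = 2: (47 + 6)/53 = 53/53 = 1

Summary (fraction, with percent):

explained: PC1 0.8868 (88.68%), PC2 0.1132 (11.32%);  cumulative: 0.8868, 1


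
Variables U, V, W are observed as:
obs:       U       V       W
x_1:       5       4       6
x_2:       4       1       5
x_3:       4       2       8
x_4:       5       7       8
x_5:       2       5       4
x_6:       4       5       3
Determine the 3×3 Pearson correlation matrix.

Step 1 — column means:
  mean(U) = (5 + 4 + 4 + 5 + 2 + 4) / 6 = 24/6 = 4
  mean(V) = (4 + 1 + 2 + 7 + 5 + 5) / 6 = 24/6 = 4
  mean(W) = (6 + 5 + 8 + 8 + 4 + 3) / 6 = 34/6 = 5.6667

Step 2 — sample variances and covariances s[i,j] = (1/(n-1)) · Σ_k (x_{k,i} - mean_i) · (x_{k,j} - mean_j), with n-1 = 5:
  s[U,U] = ((1)·(1) + (0)·(0) + (0)·(0) + (1)·(1) + (-2)·(-2) + (0)·(0)) / 5 = 6/5 = 1.2
  s[U,V] = ((1)·(0) + (0)·(-3) + (0)·(-2) + (1)·(3) + (-2)·(1) + (0)·(1)) / 5 = 1/5 = 0.2
  s[U,W] = ((1)·(0.3333) + (0)·(-0.6667) + (0)·(2.3333) + (1)·(2.3333) + (-2)·(-1.6667) + (0)·(-2.6667)) / 5 = 6/5 = 1.2
  s[V,V] = ((0)·(0) + (-3)·(-3) + (-2)·(-2) + (3)·(3) + (1)·(1) + (1)·(1)) / 5 = 24/5 = 4.8
  s[V,W] = ((0)·(0.3333) + (-3)·(-0.6667) + (-2)·(2.3333) + (3)·(2.3333) + (1)·(-1.6667) + (1)·(-2.6667)) / 5 = 0/5 = 0
  s[W,W] = ((0.3333)·(0.3333) + (-0.6667)·(-0.6667) + (2.3333)·(2.3333) + (2.3333)·(2.3333) + (-1.6667)·(-1.6667) + (-2.6667)·(-2.6667)) / 5 = 21.3333/5 = 4.2667
  Sample standard deviations s_i = √(s[i,i]):
  s(U) = √(1.2) = 1.0954
  s(V) = √(4.8) = 2.1909
  s(W) = √(4.2667) = 2.0656

Step 3 — r_{ij} = s_{ij} / (s_i · s_j):
  r[U,U] = 1 (diagonal).
  r[U,V] = 0.2 / (1.0954 · 2.1909) = 0.2 / 2.4 = 0.0833
  r[U,W] = 1.2 / (1.0954 · 2.0656) = 1.2 / 2.2627 = 0.5303
  r[V,V] = 1 (diagonal).
  r[V,W] = 0 / (2.1909 · 2.0656) = 0 / 4.5255 = 0
  r[W,W] = 1 (diagonal).

R is symmetric with unit diagonal. Assembling:

R = [[1, 0.0833, 0.5303],
 [0.0833, 1, 0],
 [0.5303, 0, 1]]


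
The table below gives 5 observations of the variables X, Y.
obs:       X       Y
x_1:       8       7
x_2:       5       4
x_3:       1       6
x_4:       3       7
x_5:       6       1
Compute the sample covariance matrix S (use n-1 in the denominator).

Step 1 — column means:
  mean(X) = (8 + 5 + 1 + 3 + 6) / 5 = 23/5 = 4.6
  mean(Y) = (7 + 4 + 6 + 7 + 1) / 5 = 25/5 = 5

Step 2 — sample covariance S[i,j] = (1/(n-1)) · Σ_k (x_{k,i} - mean_i) · (x_{k,j} - mean_j), with n-1 = 4.
  S[X,X] = ((3.4)·(3.4) + (0.4)·(0.4) + (-3.6)·(-3.6) + (-1.6)·(-1.6) + (1.4)·(1.4)) / 4 = 29.2/4 = 7.3
  S[X,Y] = ((3.4)·(2) + (0.4)·(-1) + (-3.6)·(1) + (-1.6)·(2) + (1.4)·(-4)) / 4 = -6/4 = -1.5
  S[Y,Y] = ((2)·(2) + (-1)·(-1) + (1)·(1) + (2)·(2) + (-4)·(-4)) / 4 = 26/4 = 6.5

S is symmetric (S[j,i] = S[i,j]). Assembling:

S = [[7.3, -1.5],
 [-1.5, 6.5]]


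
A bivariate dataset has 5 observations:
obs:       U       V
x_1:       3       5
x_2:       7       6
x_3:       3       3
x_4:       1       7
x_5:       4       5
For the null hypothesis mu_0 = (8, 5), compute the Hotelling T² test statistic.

Step 1 — sample mean vector:
  mean(U) = (3 + 7 + 3 + 1 + 4) / 5 = 18/5 = 3.6
  mean(V) = (5 + 6 + 3 + 7 + 5) / 5 = 26/5 = 5.2
  x̄ = (3.6, 5.2),  deviation x̄ - mu_0 = (3.6, 5.2) - (8, 5) = (-4.4, 0.2).

Step 2 — sample covariance matrix, S[i,j] = (1/(n-1)) · Σ_k (x_{k,i} - mean_i) · (x_{k,j} - mean_j), divisor n-1 = 4:
  S[U,U] = ((-0.6)·(-0.6) + (3.4)·(3.4) + (-0.6)·(-0.6) + (-2.6)·(-2.6) + (0.4)·(0.4)) / 4 = 19.2/4 = 4.8
  S[U,V] = ((-0.6)·(-0.2) + (3.4)·(0.8) + (-0.6)·(-2.2) + (-2.6)·(1.8) + (0.4)·(-0.2)) / 4 = -0.6/4 = -0.15
  S[V,V] = ((-0.2)·(-0.2) + (0.8)·(0.8) + (-2.2)·(-2.2) + (1.8)·(1.8) + (-0.2)·(-0.2)) / 4 = 8.8/4 = 2.2
  S = [[4.8, -0.15],
 [-0.15, 2.2]].

Step 3 — invert S. det(S) = 4.8·2.2 - (-0.15)² = 10.5375.
  S^{-1} = (1/det) · [[d, -b], [-b, a]] = [[0.2088, 0.0142],
 [0.0142, 0.4555]].

Step 4 — quadratic form (x̄ - mu_0)^T · S^{-1} · (x̄ - mu_0):
  S^{-1} · (x̄ - mu_0) = (-0.9158, 0.0285),
  (x̄ - mu_0)^T · [...] = (-4.4)·(-0.9158) + (0.2)·(0.0285) = 4.0351.

Step 5 — scale by n: T² = 5 · 4.0351 = 20.1756.

T² ≈ 20.1756


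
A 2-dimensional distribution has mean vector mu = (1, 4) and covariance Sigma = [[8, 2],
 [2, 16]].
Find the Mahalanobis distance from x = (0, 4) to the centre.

Step 1 — centre the observation: (x - mu) = (-1, 0).

Step 2 — invert Sigma. det(Sigma) = 8·16 - (2)² = 124.
  Sigma^{-1} = (1/det) · [[d, -b], [-b, a]] = [[0.129, -0.0161],
 [-0.0161, 0.0645]].

Step 3 — form the quadratic (x - mu)^T · Sigma^{-1} · (x - mu):
  Sigma^{-1} · (x - mu) = (-0.129, 0.0161).
  (x - mu)^T · [Sigma^{-1} · (x - mu)] = (-1)·(-0.129) + (0)·(0.0161) = 0.129.

Step 4 — take square root: d = √(0.129) ≈ 0.3592.

d(x, mu) = √(0.129) ≈ 0.3592


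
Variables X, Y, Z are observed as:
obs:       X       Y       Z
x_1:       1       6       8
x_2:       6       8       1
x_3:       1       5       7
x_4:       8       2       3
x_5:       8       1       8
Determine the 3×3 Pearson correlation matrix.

Step 1 — column means:
  mean(X) = (1 + 6 + 1 + 8 + 8) / 5 = 24/5 = 4.8
  mean(Y) = (6 + 8 + 5 + 2 + 1) / 5 = 22/5 = 4.4
  mean(Z) = (8 + 1 + 7 + 3 + 8) / 5 = 27/5 = 5.4

Step 2 — sample variances and covariances s[i,j] = (1/(n-1)) · Σ_k (x_{k,i} - mean_i) · (x_{k,j} - mean_j), with n-1 = 4:
  s[X,X] = ((-3.8)·(-3.8) + (1.2)·(1.2) + (-3.8)·(-3.8) + (3.2)·(3.2) + (3.2)·(3.2)) / 4 = 50.8/4 = 12.7
  s[X,Y] = ((-3.8)·(1.6) + (1.2)·(3.6) + (-3.8)·(0.6) + (3.2)·(-2.4) + (3.2)·(-3.4)) / 4 = -22.6/4 = -5.65
  s[X,Z] = ((-3.8)·(2.6) + (1.2)·(-4.4) + (-3.8)·(1.6) + (3.2)·(-2.4) + (3.2)·(2.6)) / 4 = -20.6/4 = -5.15
  s[Y,Y] = ((1.6)·(1.6) + (3.6)·(3.6) + (0.6)·(0.6) + (-2.4)·(-2.4) + (-3.4)·(-3.4)) / 4 = 33.2/4 = 8.3
  s[Y,Z] = ((1.6)·(2.6) + (3.6)·(-4.4) + (0.6)·(1.6) + (-2.4)·(-2.4) + (-3.4)·(2.6)) / 4 = -13.8/4 = -3.45
  s[Z,Z] = ((2.6)·(2.6) + (-4.4)·(-4.4) + (1.6)·(1.6) + (-2.4)·(-2.4) + (2.6)·(2.6)) / 4 = 41.2/4 = 10.3
  Sample standard deviations s_i = √(s[i,i]):
  s(X) = √(12.7) = 3.5637
  s(Y) = √(8.3) = 2.881
  s(Z) = √(10.3) = 3.2094

Step 3 — r_{ij} = s_{ij} / (s_i · s_j):
  r[X,X] = 1 (diagonal).
  r[X,Y] = -5.65 / (3.5637 · 2.881) = -5.65 / 10.2669 = -0.5503
  r[X,Z] = -5.15 / (3.5637 · 3.2094) = -5.15 / 11.4372 = -0.4503
  r[Y,Y] = 1 (diagonal).
  r[Y,Z] = -3.45 / (2.881 · 3.2094) = -3.45 / 9.2461 = -0.3731
  r[Z,Z] = 1 (diagonal).

R is symmetric with unit diagonal. Assembling:

R = [[1, -0.5503, -0.4503],
 [-0.5503, 1, -0.3731],
 [-0.4503, -0.3731, 1]]


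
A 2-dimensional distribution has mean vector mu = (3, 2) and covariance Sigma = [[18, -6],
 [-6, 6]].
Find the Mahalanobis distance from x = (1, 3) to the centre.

Step 1 — centre the observation: (x - mu) = (-2, 1).

Step 2 — invert Sigma. det(Sigma) = 18·6 - (-6)² = 72.
  Sigma^{-1} = (1/det) · [[d, -b], [-b, a]] = [[0.0833, 0.0833],
 [0.0833, 0.25]].

Step 3 — form the quadratic (x - mu)^T · Sigma^{-1} · (x - mu):
  Sigma^{-1} · (x - mu) = (-0.0833, 0.0833).
  (x - mu)^T · [Sigma^{-1} · (x - mu)] = (-2)·(-0.0833) + (1)·(0.0833) = 0.25.

Step 4 — take square root: d = √(0.25) ≈ 0.5.

d(x, mu) = √(0.25) ≈ 0.5
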